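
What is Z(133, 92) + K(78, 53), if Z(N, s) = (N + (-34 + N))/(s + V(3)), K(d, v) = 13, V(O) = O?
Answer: 1467/95 ≈ 15.442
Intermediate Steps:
Z(N, s) = (-34 + 2*N)/(3 + s) (Z(N, s) = (N + (-34 + N))/(s + 3) = (-34 + 2*N)/(3 + s))
Z(133, 92) + K(78, 53) = 2*(-17 + 133)/(3 + 92) + 13 = 2*116/95 + 13 = 2*(1/95)*116 + 13 = 232/95 + 13 = 1467/95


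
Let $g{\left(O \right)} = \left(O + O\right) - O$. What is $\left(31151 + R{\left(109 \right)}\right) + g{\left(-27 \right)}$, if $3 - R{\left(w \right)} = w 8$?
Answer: $30255$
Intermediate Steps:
$R{\left(w \right)} = 3 - 8 w$ ($R{\left(w \right)} = 3 - w 8 = 3 - 8 w$)
$g{\left(O \right)} = O$ ($g{\left(O \right)} = 2 O - O = O$)
$\left(31151 + R{\left(109 \right)}\right) + g{\left(-27 \right)} = \left(31151 + \left(3 - 872\right)\right) - 27 = \left(31151 - 869\right) - 27 = 30282 - 27 = 30255$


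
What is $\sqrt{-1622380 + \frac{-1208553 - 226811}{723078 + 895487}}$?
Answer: $\frac{32 i \sqrt{4150621721194715}}{1618565} \approx 1273.7 i$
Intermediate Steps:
$\sqrt{-1622380 + \frac{-1208553 - 226811}{723078 + 895487}} = \sqrt{-1622380 - \frac{1435364}{1618565}} = \sqrt{- \frac{2625928920064}{1618565}} = \frac{32 i \sqrt{4150621721194715}}{1618565}$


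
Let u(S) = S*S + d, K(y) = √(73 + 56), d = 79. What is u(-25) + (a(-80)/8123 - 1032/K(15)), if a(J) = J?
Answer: 5718512/8123 - 8*√129 ≈ 613.13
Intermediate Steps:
K(y) = √129
u(S) = 79 + S² (u(S) = S*S + 79 = S² + 79 = 79 + S²)
u(-25) + (a(-80)/8123 - 1032/K(15)) = (79 + (-25)²) + (-80/8123 - 1032*√129/129) = (79 + 625) + (-80*1/8123 - 8*√129) = 704 + (-80/8123 - 8*√129) = 5718512/8123 - 8*√129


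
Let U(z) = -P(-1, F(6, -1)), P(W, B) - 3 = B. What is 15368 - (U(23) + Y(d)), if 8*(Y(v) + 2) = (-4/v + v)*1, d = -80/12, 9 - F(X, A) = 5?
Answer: 1845331/120 ≈ 15378.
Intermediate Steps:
F(X, A) = 4 (F(X, A) = 9 - 1*5 = 9 - 5 = 4)
P(W, B) = 3 + B
d = -20/3 (d = -80/12 = -5*4/3 = -20/3 ≈ -6.6667)
Y(v) = -2 - 1/(2*v) + v/8 (Y(v) = -2 + ((-4/v + v)*1)/8 = -2 + ((v - 4/v)*1)/8 = -2 + (v - 4/v)/8 = -2 + (-1/(2*v) + v/8) = -2 - 1/(2*v) + v/8)
U(z) = -7 (U(z) = -(3 + 4) = -1*7 = -7)
15368 - (U(23) + Y(d)) = 15368 - (-7 + (-4 - 20*(-16 - 20/3)/3)/(8*(-20/3))) = 15368 - (-7 + (⅛)*(-3/20)*(-4 - 20/3*(-68/3))) = 15368 - (-7 + (⅛)*(-3/20)*(-4 + 1360/9)) = 15368 - (-7 + (⅛)*(-3/20)*(1324/9)) = 15368 - (-7 - 331/120) = 15368 - 1*(-1171/120) = 15368 + 1171/120 = 1845331/120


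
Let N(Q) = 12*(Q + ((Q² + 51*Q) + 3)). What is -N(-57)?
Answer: -3456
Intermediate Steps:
N(Q) = 36 + 12*Q² + 624*Q (N(Q) = 12*(Q + (3 + Q² + 51*Q)) = 12*(3 + Q² + 52*Q) = 36 + 12*Q² + 624*Q)
-N(-57) = -(36 + 12*(-57)² + 624*(-57)) = -(36 + 12*3249 - 35568) = -(36 + 38988 - 35568) = -1*3456 = -3456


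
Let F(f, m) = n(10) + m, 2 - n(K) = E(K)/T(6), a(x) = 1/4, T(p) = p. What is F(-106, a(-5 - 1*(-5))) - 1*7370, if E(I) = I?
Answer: -88433/12 ≈ -7369.4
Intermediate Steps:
a(x) = 1/4
n(K) = 2 - K/6
F(f, m) = 1/3 + m (F(f, m) = (2 - 1/6*10) + m = (2 - 5/3) + m = 1/3 + m)
F(-106, a(-5 - 1*(-5))) - 1*7370 = (1/3 + 1/4) - 1*7370 = 7/12 - 7370 = -88433/12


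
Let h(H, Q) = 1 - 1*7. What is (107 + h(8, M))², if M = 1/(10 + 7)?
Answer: 10201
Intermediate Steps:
M = 1/17 ≈ 0.058824
h(H, Q) = -6 (h(H, Q) = 1 - 7 = -6)
(107 + h(8, M))² = (107 - 6)² = 101² = 10201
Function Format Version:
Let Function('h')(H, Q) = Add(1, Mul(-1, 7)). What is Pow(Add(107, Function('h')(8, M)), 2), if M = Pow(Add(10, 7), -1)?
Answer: 10201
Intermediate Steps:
M = Rational(1, 17) (M = Pow(17, -1) = Rational(1, 17) ≈ 0.058824)
Function('h')(H, Q) = -6 (Function('h')(H, Q) = Add(1, -7) = -6)
Pow(Add(107, Function('h')(8, M)), 2) = Pow(Add(107, -6), 2) = Pow(101, 2) = 10201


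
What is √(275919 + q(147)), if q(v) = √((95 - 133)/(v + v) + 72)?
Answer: √(121680279 + 21*√31695)/21 ≈ 525.29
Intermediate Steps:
q(v) = √(72 - 19/v) (q(v) = √(-38*1/(2*v) + 72) = √(-19/v + 72) = √(72 - 19/v))
√(275919 + q(147)) = √(275919 + √(72 - 19/147)) = √(275919 + √(10565/147)) = √(275919 + √31695/21)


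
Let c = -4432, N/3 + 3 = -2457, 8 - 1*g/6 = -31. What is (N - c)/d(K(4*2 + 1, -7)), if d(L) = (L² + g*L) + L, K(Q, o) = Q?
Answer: -737/549 ≈ -1.3424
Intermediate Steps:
g = 234 (g = 48 - 6*(-31) = 48 + 186 = 234)
N = -7380 (N = -9 + 3*(-2457) = -9 - 7371 = -7380)
d(L) = L² + 235*L (d(L) = (L² + 234*L) + L = L² + 235*L)
(N - c)/d(K(4*2 + 1, -7)) = (-7380 - 1*(-4432))/(((4*2 + 1)*(235 + (4*2 + 1)))) = (-7380 + 4432)/(((8 + 1)*(235 + (8 + 1)))) = -2948*1/(9*(235 + 9)) = -2948/(9*244) = -2948/2196 = -2948*1/2196 = -737/549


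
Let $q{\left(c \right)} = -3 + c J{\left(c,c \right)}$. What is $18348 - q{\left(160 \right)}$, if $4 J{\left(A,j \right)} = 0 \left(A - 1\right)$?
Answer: $18351$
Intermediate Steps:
$J{\left(A,j \right)} = 0$ ($J{\left(A,j \right)} = \frac{0 \left(A - 1\right)}{4} = \frac{0 \left(-1 + A\right)}{4} = \frac{1}{4} \cdot 0 = 0$)
$q{\left(c \right)} = -3$ ($q{\left(c \right)} = -3 + c 0 = -3 + 0 = -3$)
$18348 - q{\left(160 \right)} = 18348 - -3 = 18348 + 3 = 18351$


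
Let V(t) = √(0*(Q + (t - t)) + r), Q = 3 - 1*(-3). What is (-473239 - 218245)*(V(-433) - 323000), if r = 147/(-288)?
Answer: 223349332000 - 1210097*I*√6/6 ≈ 2.2335e+11 - 4.9402e+5*I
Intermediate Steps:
Q = 6 (Q = 3 + 3 = 6)
r = -49/96 (r = 147*(-1/288) = -49/96 ≈ -0.51042)
V(t) = 7*I*√6/24 (V(t) = √(0*(6 + (t - t)) - 49/96) = √(0*(6 + 0) - 49/96) = √(0*6 - 49/96) = √(0 - 49/96) = √(-49/96) = 7*I*√6/24)
(-473239 - 218245)*(V(-433) - 323000) = (-473239 - 218245)*(7*I*√6/24 - 323000) = -691484*(-323000 + 7*I*√6/24) = 223349332000 - 1210097*I*√6/6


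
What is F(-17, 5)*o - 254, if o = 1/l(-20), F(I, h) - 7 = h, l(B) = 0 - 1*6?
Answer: -256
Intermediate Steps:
l(B) = -6 (l(B) = 0 - 6 = -6)
F(I, h) = 7 + h
o = -⅙ (o = 1/(-6) = -⅙ ≈ -0.16667)
F(-17, 5)*o - 254 = (7 + 5)*(-⅙) - 254 = 12*(-⅙) - 254 = -2 - 254 = -256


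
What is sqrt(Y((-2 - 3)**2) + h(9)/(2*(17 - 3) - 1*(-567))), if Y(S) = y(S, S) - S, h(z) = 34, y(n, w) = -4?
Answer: I*sqrt(35455)/35 ≈ 5.3799*I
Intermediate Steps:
Y(S) = -4 - S
sqrt(Y((-2 - 3)**2) + h(9)/(2*(17 - 3) - 1*(-567))) = sqrt((-4 - (-2 - 3)**2) + 34/(2*(17 - 3) - 1*(-567))) = sqrt((-4 - 1*(-5)**2) + 34/(2*14 + 567)) = sqrt((-4 - 1*25) + 34/(28 + 567)) = sqrt((-4 - 25) + 34/595) = sqrt(-29 + 34*(1/595)) = sqrt(-29 + 2/35) = sqrt(-1013/35) = I*sqrt(35455)/35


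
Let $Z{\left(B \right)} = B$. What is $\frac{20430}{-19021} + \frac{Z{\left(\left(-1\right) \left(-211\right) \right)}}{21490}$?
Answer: $- \frac{435027269}{408761290} \approx -1.0643$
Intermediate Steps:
$\frac{20430}{-19021} + \frac{Z{\left(\left(-1\right) \left(-211\right) \right)}}{21490} = \frac{20430}{-19021} + \frac{\left(-1\right) \left(-211\right)}{21490} = 20430 \left(- \frac{1}{19021}\right) + 211 \cdot \frac{1}{21490} = - \frac{20430}{19021} + \frac{211}{21490} = - \frac{435027269}{408761290}$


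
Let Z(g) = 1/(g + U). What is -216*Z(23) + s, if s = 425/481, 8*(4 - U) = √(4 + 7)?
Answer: -159708163/22436245 - 1728*√11/46645 ≈ -7.2412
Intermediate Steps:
U = 4 - √11/8 (U = 4 - √(4 + 7)/8 = 4 - √11/8 ≈ 3.5854)
s = 425/481 (s = 425*(1/481) = 425/481 ≈ 0.88358)
Z(g) = 1/(4 + g - √11/8) (Z(g) = 1/(g + (4 - √11/8)) = 1/(4 + g - √11/8))
-216*Z(23) + s = -1728/(32 - √11 + 8*23) + 425/481 = -1728/(32 - √11 + 184) + 425/481 = -1728/(216 - √11) + 425/481 = 425/481 - 1728/(216 - √11)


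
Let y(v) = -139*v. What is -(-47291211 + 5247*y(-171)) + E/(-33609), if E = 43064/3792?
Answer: -1233427545636895/15930666 ≈ -7.7425e+7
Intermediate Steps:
E = 5383/474 (E = 43064*(1/3792) = 5383/474 ≈ 11.357)
-(-47291211 + 5247*y(-171)) + E/(-33609) = -5247/(1/(-139*(-171) - 9013)) + (5383/474)/(-33609) = -5247/(1/(23769 - 9013)) + (5383/474)*(-1/33609) = -5247/(1/14756) - 5383/15930666 = -5247/1/14756 - 5383/15930666 = -5247*14756 - 5383/15930666 = -77424732 - 5383/15930666 = -1233427545636895/15930666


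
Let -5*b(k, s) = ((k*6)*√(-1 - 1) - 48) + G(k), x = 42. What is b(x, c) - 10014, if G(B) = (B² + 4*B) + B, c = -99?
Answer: -51996/5 - 252*I*√2/5 ≈ -10399.0 - 71.276*I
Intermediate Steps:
G(B) = B² + 5*B
b(k, s) = 48/5 - k*(5 + k)/5 - 6*I*k*√2/5 (b(k, s) = -(((k*6)*√(-1 - 1) - 48) + k*(5 + k))/5 = -(((6*k)*√(-2) - 48) + k*(5 + k))/5 = -(((6*k)*(I*√2) - 48) + k*(5 + k))/5 = -((6*I*k*√2 - 48) + k*(5 + k))/5 = -((-48 + 6*I*k*√2) + k*(5 + k))/5 = -(-48 + k*(5 + k) + 6*I*k*√2)/5 = 48/5 - k*(5 + k)/5 - 6*I*k*√2/5)
b(x, c) - 10014 = (48/5 - ⅕*42*(5 + 42) - 6/5*I*42*√2) - 10014 = (48/5 - ⅕*42*47 - 252*I*√2/5) - 10014 = (48/5 - 1974/5 - 252*I*√2/5) - 10014 = (-1926/5 - 252*I*√2/5) - 10014 = -51996/5 - 252*I*√2/5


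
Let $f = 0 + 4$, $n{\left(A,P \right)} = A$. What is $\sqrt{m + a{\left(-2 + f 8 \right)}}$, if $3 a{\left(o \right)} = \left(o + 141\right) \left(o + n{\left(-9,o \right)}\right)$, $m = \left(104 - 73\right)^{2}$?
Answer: $\sqrt{2158} \approx 46.454$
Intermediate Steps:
$f = 4$
$m = 961$ ($m = 31^{2} = 961$)
$a{\left(o \right)} = \frac{\left(-9 + o\right) \left(141 + o\right)}{3}$ ($a{\left(o \right)} = \frac{\left(o + 141\right) \left(o - 9\right)}{3} = \frac{\left(141 + o\right) \left(-9 + o\right)}{3} = \frac{\left(-9 + o\right) \left(141 + o\right)}{3}$)
$\sqrt{m + a{\left(-2 + f 8 \right)}} = \sqrt{961 + \left(-423 + 44 \left(-2 + 4 \cdot 8\right) + \frac{\left(-2 + 4 \cdot 8\right)^{2}}{3}\right)} = \sqrt{961 + \left(-423 + 44 \left(-2 + 32\right) + \frac{\left(-2 + 32\right)^{2}}{3}\right)} = \sqrt{961 + \left(-423 + 44 \cdot 30 + \frac{30^{2}}{3}\right)} = \sqrt{961 + \left(-423 + 1320 + \frac{1}{3} \cdot 900\right)} = \sqrt{961 + \left(-423 + 1320 + 300\right)} = \sqrt{961 + 1197} = \sqrt{2158}$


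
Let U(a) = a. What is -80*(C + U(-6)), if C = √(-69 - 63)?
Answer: 480 - 160*I*√33 ≈ 480.0 - 919.13*I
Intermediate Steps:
C = 2*I*√33 (C = √(-132) = 2*I*√33 ≈ 11.489*I)
-80*(C + U(-6)) = -80*(2*I*√33 - 6) = -80*(-6 + 2*I*√33) = 480 - 160*I*√33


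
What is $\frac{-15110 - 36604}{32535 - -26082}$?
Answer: $- \frac{442}{501} \approx -0.88224$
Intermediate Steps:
$\frac{-15110 - 36604}{32535 - -26082} = - \frac{51714}{32535 + 26082} = - \frac{51714}{58617} = \left(-51714\right) \frac{1}{58617} = - \frac{442}{501}$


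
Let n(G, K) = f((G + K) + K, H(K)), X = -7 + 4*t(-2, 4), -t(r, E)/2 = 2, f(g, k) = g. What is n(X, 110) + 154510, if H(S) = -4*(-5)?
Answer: 154707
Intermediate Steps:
H(S) = 20
t(r, E) = -4 (t(r, E) = -2*2 = -4)
X = -23 (X = -7 + 4*(-4) = -7 - 16 = -23)
n(G, K) = G + 2*K (n(G, K) = (G + K) + K = G + 2*K)
n(X, 110) + 154510 = (-23 + 2*110) + 154510 = (-23 + 220) + 154510 = 197 + 154510 = 154707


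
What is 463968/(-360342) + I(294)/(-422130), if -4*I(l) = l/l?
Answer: -14507757167/11267493960 ≈ -1.2876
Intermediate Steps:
I(l) = -1/4 (I(l) = -l/(4*l) = -1/4*1 = -1/4)
463968/(-360342) + I(294)/(-422130) = 463968/(-360342) - 1/4/(-422130) = 463968*(-1/360342) - 1/4*(-1/422130) = -8592/6673 + 1/1688520 = -14507757167/11267493960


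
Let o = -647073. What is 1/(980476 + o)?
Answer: 1/333403 ≈ 2.9994e-6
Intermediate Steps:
1/(980476 + o) = 1/(980476 - 647073) = 1/333403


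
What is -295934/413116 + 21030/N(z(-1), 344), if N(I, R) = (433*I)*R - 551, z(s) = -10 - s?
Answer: -202785269813/277018858402 ≈ -0.73203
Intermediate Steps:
N(I, R) = -551 + 433*I*R (N(I, R) = 433*I*R - 551 = -551 + 433*I*R)
-295934/413116 + 21030/N(z(-1), 344) = -295934/413116 + 21030/(-551 + 433*(-10 - 1*(-1))*344) = -295934*1/413116 + 21030/(-551 + 433*(-10 + 1)*344) = -147967/206558 + 21030/(-551 + 433*(-9)*344) = -147967/206558 + 21030/(-551 - 1340568) = -147967/206558 + 21030/(-1341119) = -147967/206558 + 21030*(-1/1341119) = -147967/206558 - 21030/1341119 = -202785269813/277018858402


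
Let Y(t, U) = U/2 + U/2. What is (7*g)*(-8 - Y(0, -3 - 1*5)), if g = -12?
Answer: 0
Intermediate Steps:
Y(t, U) = U (Y(t, U) = U*(½) + U*(½) = U/2 + U/2 = U)
(7*g)*(-8 - Y(0, -3 - 1*5)) = (7*(-12))*(-8 - (-3 - 1*5)) = -84*(-8 - (-3 - 5)) = -84*(-8 - 1*(-8)) = -84*(-8 + 8) = -84*0 = 0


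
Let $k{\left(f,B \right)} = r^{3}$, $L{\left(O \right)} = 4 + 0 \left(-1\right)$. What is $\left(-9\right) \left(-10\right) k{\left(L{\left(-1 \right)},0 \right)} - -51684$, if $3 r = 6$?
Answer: $52404$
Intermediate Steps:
$r = 2$ ($r = \frac{1}{3} \cdot 6 = 2$)
$L{\left(O \right)} = 4$ ($L{\left(O \right)} = 4 + 0 = 4$)
$k{\left(f,B \right)} = 8$ ($k{\left(f,B \right)} = 2^{3} = 8$)
$\left(-9\right) \left(-10\right) k{\left(L{\left(-1 \right)},0 \right)} - -51684 = \left(-9\right) \left(-10\right) 8 - -51684 = 90 \cdot 8 + 51684 = 720 + 51684 = 52404$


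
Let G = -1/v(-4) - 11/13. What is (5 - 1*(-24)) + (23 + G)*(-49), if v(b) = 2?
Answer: -26833/26 ≈ -1032.0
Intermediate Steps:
G = -35/26 (G = -1/2 - 11/13 = -35/26 ≈ -1.3462)
(5 - 1*(-24)) + (23 + G)*(-49) = (5 - 1*(-24)) + (23 - 35/26)*(-49) = (5 + 24) + (563/26)*(-49) = 29 - 27587/26 = -26833/26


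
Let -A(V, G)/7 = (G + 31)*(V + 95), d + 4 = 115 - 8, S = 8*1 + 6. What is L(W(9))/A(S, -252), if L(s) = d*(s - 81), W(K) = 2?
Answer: -8137/168623 ≈ -0.048256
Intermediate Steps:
S = 14 (S = 8 + 6 = 14)
d = 103 (d = -4 + (115 - 8) = -4 + 107 = 103)
A(V, G) = -7*(31 + G)*(95 + V) (A(V, G) = -7*(G + 31)*(V + 95) = -7*(31 + G)*(95 + V))
L(s) = -8343 + 103*s (L(s) = 103*(s - 81) = 103*(-81 + s) = -8343 + 103*s)
L(W(9))/A(S, -252) = (-8343 + 103*2)/(-20615 - 665*(-252) - 217*14 - 7*(-252)*14) = (-8343 + 206)/(-20615 + 167580 - 3038 + 24696) = -8137/168623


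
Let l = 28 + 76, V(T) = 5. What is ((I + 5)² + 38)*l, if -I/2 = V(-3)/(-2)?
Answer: 14352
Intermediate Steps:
l = 104
I = 5 (I = -10/(-2) = -10*(-1)/2 = -2*(-5/2) = 5)
((I + 5)² + 38)*l = ((5 + 5)² + 38)*104 = (10² + 38)*104 = (100 + 38)*104 = 138*104 = 14352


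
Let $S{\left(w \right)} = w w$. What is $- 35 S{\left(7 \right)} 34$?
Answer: $-58310$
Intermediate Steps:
$S{\left(w \right)} = w^{2}$
$- 35 S{\left(7 \right)} 34 = - 35 \cdot 7^{2} \cdot 34 = \left(-35\right) 49 \cdot 34 = \left(-1715\right) 34 = -58310$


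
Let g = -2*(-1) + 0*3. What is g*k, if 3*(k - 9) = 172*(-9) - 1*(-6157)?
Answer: 9272/3 ≈ 3090.7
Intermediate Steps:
g = 2 (g = 2 + 0 = 2)
k = 4636/3 (k = 9 + (172*(-9) - 1*(-6157))/3 = 9 + (-1548 + 6157)/3 = 9 + (1/3)*4609 = 9 + 4609/3 = 4636/3 ≈ 1545.3)
g*k = 2*(4636/3) = 9272/3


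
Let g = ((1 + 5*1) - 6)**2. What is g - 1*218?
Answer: -218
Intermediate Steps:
g = 0 (g = ((1 + 5) - 6)**2 = (6 - 6)**2 = 0**2 = 0)
g - 1*218 = 0 - 1*218 = 0 - 218 = -218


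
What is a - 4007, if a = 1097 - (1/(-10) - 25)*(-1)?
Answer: -29351/10 ≈ -2935.1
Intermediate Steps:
a = 10719/10 (a = 1097 - (-1/10 - 25)*(-1) = 1097 - (-251)*(-1)/10 = 1097 - 1*251/10 = 1097 - 251/10 = 10719/10 ≈ 1071.9)
a - 4007 = 10719/10 - 4007 = -29351/10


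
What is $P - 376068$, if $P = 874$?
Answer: $-375194$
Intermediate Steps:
$P - 376068 = 874 - 376068 = -375194$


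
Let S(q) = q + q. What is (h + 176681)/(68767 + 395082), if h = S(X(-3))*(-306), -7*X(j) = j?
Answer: 1234931/3246943 ≈ 0.38034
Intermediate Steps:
X(j) = -j/7
S(q) = 2*q
h = -1836/7 (h = (2*(-⅐*(-3)))*(-306) = (2*(3/7))*(-306) = (6/7)*(-306) = -1836/7 ≈ -262.29)
(h + 176681)/(68767 + 395082) = (-1836/7 + 176681)/(68767 + 395082) = (1234931/7)/463849 = (1234931/7)*(1/463849) = 1234931/3246943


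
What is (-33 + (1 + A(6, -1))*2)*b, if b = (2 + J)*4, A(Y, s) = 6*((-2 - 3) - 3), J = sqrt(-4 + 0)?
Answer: -1016 - 1016*I ≈ -1016.0 - 1016.0*I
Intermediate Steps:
J = 2*I (J = sqrt(-4) = 2*I ≈ 2.0*I)
A(Y, s) = -48 (A(Y, s) = 6*(-5 - 3) = 6*(-8) = -48)
b = 8 + 8*I (b = (2 + 2*I)*4 = 8 + 8*I ≈ 8.0 + 8.0*I)
(-33 + (1 + A(6, -1))*2)*b = (-33 + (1 - 48)*2)*(8 + 8*I) = (-33 - 47*2)*(8 + 8*I) = (-33 - 94)*(8 + 8*I) = -127*(8 + 8*I) = -1016 - 1016*I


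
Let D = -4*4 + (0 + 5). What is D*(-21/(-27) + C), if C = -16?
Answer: 1507/9 ≈ 167.44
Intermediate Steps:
D = -11 (D = -16 + 5 = -11)
D*(-21/(-27) + C) = -11*(-21/(-27) - 16) = -11*(-21*(-1/27) - 16) = -11*(7/9 - 16) = -11*(-137/9) = 1507/9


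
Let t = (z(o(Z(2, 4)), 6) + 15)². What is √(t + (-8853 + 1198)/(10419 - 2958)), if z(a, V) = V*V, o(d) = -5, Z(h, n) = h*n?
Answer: √16081278574/2487 ≈ 50.990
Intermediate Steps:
z(a, V) = V²
t = 2601 (t = (6² + 15)² = (36 + 15)² = 51² = 2601)
√(t + (-8853 + 1198)/(10419 - 2958)) = √(2601 + (-8853 + 1198)/(10419 - 2958)) = √(2601 - 7655/7461) = √(19398406/7461) = √16081278574/2487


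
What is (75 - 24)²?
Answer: 2601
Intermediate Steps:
(75 - 24)² = 51² = 2601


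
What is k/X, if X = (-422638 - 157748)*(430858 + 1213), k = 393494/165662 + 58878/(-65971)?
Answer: -8102672719/1370307446342332282806 ≈ -5.9130e-12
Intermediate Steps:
k = 8102672719/5464443901 (k = 393494*(1/165662) + 58878*(-1/65971) = 196747/82831 - 58878/65971 = 8102672719/5464443901 ≈ 1.4828)
X = -250767959406 (X = -580386*432071 = -250767959406)
k/X = (8102672719/5464443901)/(-250767959406) = (8102672719/5464443901)*(-1/250767959406) = -8102672719/1370307446342332282806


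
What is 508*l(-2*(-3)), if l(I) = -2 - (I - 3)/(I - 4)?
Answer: -1778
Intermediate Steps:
l(I) = -2 - (-3 + I)/(-4 + I)
508*l(-2*(-3)) = 508*((11 - (-6)*(-3))/(-4 - 2*(-3))) = 508*((11 - 3*6)/(-4 + 6)) = 508*((11 - 18)/2) = 508*((½)*(-7)) = 508*(-7/2) = -1778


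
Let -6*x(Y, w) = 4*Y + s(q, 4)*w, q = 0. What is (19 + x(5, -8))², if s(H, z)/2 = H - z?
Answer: 25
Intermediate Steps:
s(H, z) = -2*z + 2*H (s(H, z) = 2*(H - z) = -2*z + 2*H)
x(Y, w) = -2*Y/3 + 4*w/3 (x(Y, w) = -(4*Y + (-2*4 + 2*0)*w)/6 = -(4*Y + (-8 + 0)*w)/6 = -(4*Y - 8*w)/6 = -(-8*w + 4*Y)/6 = -2*Y/3 + 4*w/3)
(19 + x(5, -8))² = (19 + (-⅔*5 + (4/3)*(-8)))² = (19 + (-10/3 - 32/3))² = (19 - 14)² = 5² = 25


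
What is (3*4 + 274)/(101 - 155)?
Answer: -143/27 ≈ -5.2963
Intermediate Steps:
(3*4 + 274)/(101 - 155) = (12 + 274)/(-54) = 286*(-1/54) = -143/27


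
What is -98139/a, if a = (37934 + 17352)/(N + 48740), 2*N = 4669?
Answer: -10024800711/110572 ≈ -90663.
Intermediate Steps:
N = 4669/2 (N = (1/2)*4669 = 4669/2 ≈ 2334.5)
a = 110572/102149 (a = (37934 + 17352)/(4669/2 + 48740) = 55286/(102149/2) = 55286*(2/102149) = 110572/102149 ≈ 1.0825)
-98139/a = -98139/110572/102149 = -98139*102149/110572 = -10024800711/110572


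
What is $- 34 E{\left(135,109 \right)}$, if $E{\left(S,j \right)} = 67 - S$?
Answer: $2312$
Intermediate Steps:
$- 34 E{\left(135,109 \right)} = - 34 \left(67 - 135\right) = - 34 \left(-68\right) = \left(-1\right) \left(-2312\right) = 2312$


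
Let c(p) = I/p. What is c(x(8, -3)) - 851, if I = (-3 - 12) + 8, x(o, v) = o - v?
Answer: -9368/11 ≈ -851.64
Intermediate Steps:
I = -7 (I = -15 + 8 = -7)
c(p) = -7/p
c(x(8, -3)) - 851 = -7/(8 - 1*(-3)) - 851 = -7/(8 + 3) - 851 = -7/11 - 851 = -9368/11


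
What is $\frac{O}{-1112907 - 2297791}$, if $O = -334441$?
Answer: $\frac{334441}{3410698} \approx 0.098056$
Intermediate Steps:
$\frac{O}{-1112907 - 2297791} = - \frac{334441}{-1112907 - 2297791} = - \frac{334441}{-3410698} = \left(-334441\right) \left(- \frac{1}{3410698}\right) = \frac{334441}{3410698}$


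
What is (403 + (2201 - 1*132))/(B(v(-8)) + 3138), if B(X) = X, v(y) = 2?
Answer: 618/785 ≈ 0.78726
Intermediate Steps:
(403 + (2201 - 1*132))/(B(v(-8)) + 3138) = (403 + (2201 - 1*132))/(2 + 3138) = (403 + (2201 - 132))/3140 = (403 + 2069)*(1/3140) = 2472*(1/3140) = 618/785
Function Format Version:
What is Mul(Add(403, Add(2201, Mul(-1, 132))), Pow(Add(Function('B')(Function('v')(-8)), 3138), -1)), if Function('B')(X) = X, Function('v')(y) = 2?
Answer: Rational(618, 785) ≈ 0.78726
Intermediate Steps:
Mul(Add(403, Add(2201, Mul(-1, 132))), Pow(Add(Function('B')(Function('v')(-8)), 3138), -1)) = Mul(Add(403, Add(2201, Mul(-1, 132))), Pow(Add(2, 3138), -1)) = Mul(Add(403, Add(2201, -132)), Pow(3140, -1)) = Mul(Add(403, 2069), Rational(1, 3140)) = Mul(2472, Rational(1, 3140)) = Rational(618, 785)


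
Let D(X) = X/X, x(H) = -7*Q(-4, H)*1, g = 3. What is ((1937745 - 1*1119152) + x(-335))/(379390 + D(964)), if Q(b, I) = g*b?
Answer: 818677/379391 ≈ 2.1579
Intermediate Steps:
Q(b, I) = 3*b
x(H) = 84 (x(H) = -21*(-4)*1 = -7*(-12)*1 = 84*1 = 84)
D(X) = 1
((1937745 - 1*1119152) + x(-335))/(379390 + D(964)) = ((1937745 - 1*1119152) + 84)/(379390 + 1) = ((1937745 - 1119152) + 84)/379391 = (818593 + 84)*(1/379391) = 818677*(1/379391) = 818677/379391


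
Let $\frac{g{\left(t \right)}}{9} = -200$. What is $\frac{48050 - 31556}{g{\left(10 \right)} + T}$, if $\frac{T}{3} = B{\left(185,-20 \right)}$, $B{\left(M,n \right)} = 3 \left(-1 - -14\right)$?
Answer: $- \frac{5498}{561} \approx -9.8004$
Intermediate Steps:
$B{\left(M,n \right)} = 39$ ($B{\left(M,n \right)} = 3 \left(-1 + 14\right) = 3 \cdot 13 = 39$)
$g{\left(t \right)} = -1800$ ($g{\left(t \right)} = 9 \left(-200\right) = -1800$)
$T = 117$ ($T = 3 \cdot 39 = 117$)
$\frac{48050 - 31556}{g{\left(10 \right)} + T} = \frac{48050 - 31556}{-1800 + 117} = \frac{16494}{-1683} = 16494 \left(- \frac{1}{1683}\right) = - \frac{5498}{561}$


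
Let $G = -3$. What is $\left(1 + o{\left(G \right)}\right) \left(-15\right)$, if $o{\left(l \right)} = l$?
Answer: $30$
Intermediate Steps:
$\left(1 + o{\left(G \right)}\right) \left(-15\right) = \left(1 - 3\right) \left(-15\right) = \left(-2\right) \left(-15\right) = 30$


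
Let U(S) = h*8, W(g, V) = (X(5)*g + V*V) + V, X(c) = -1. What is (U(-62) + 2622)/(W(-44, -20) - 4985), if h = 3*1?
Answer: -2646/4561 ≈ -0.58014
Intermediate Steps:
h = 3
W(g, V) = V + V² - g (W(g, V) = (-g + V*V) + V = (-g + V²) + V = (V² - g) + V = V + V² - g)
U(S) = 24 (U(S) = 3*8 = 24)
(U(-62) + 2622)/(W(-44, -20) - 4985) = (24 + 2622)/((-20 + (-20)² - 1*(-44)) - 4985) = 2646/((-20 + 400 + 44) - 4985) = 2646/(424 - 4985) = 2646/(-4561) = 2646*(-1/4561) = -2646/4561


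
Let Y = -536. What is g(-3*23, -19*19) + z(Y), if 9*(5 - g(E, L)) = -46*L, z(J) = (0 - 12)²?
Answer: -15265/9 ≈ -1696.1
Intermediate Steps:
z(J) = 144 (z(J) = (-12)² = 144)
g(E, L) = 5 + 46*L/9 (g(E, L) = 5 - (-46)*L/9 = 5 + 46*L/9)
g(-3*23, -19*19) + z(Y) = (5 + 46*(-19*19)/9) + 144 = (5 + (46/9)*(-361)) + 144 = (5 - 16606/9) + 144 = -16561/9 + 144 = -15265/9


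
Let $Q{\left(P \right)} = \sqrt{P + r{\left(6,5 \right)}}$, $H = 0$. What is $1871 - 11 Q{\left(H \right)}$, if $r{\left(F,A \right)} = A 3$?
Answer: $1871 - 11 \sqrt{15} \approx 1828.4$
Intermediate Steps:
$r{\left(F,A \right)} = 3 A$
$Q{\left(P \right)} = \sqrt{15 + P}$ ($Q{\left(P \right)} = \sqrt{P + 3 \cdot 5} = \sqrt{P + 15} = \sqrt{15 + P}$)
$1871 - 11 Q{\left(H \right)} = 1871 - 11 \sqrt{15 + 0} = 1871 - 11 \sqrt{15}$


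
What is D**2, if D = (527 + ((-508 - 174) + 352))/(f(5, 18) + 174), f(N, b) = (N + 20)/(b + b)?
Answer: 50296464/39551521 ≈ 1.2717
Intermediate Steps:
f(N, b) = (20 + N)/(2*b) (f(N, b) = (20 + N)/((2*b)) = (20 + N)*(1/(2*b)) = (20 + N)/(2*b))
D = 7092/6289 (D = (527 + ((-508 - 174) + 352))/((1/2)*(20 + 5)/18 + 174) = (527 + (-682 + 352))/((1/2)*(1/18)*25 + 174) = (527 - 330)/(25/36 + 174) = 197/(6289/36) = 197*(36/6289) = 7092/6289 ≈ 1.1277)
D**2 = (7092/6289)**2 = 50296464/39551521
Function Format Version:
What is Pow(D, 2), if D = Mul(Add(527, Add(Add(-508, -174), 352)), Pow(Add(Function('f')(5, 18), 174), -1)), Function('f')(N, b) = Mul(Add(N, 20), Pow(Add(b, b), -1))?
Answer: Rational(50296464, 39551521) ≈ 1.2717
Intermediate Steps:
Function('f')(N, b) = Mul(Rational(1, 2), Pow(b, -1), Add(20, N)) (Function('f')(N, b) = Mul(Add(20, N), Pow(Mul(2, b), -1)) = Mul(Add(20, N), Mul(Rational(1, 2), Pow(b, -1))) = Mul(Rational(1, 2), Pow(b, -1), Add(20, N)))
D = Rational(7092, 6289) (D = Mul(Add(527, Add(Add(-508, -174), 352)), Pow(Add(Mul(Rational(1, 2), Pow(18, -1), Add(20, 5)), 174), -1)) = Mul(Add(527, Add(-682, 352)), Pow(Add(Mul(Rational(1, 2), Rational(1, 18), 25), 174), -1)) = Mul(Add(527, -330), Pow(Add(Rational(25, 36), 174), -1)) = Mul(197, Pow(Rational(6289, 36), -1)) = Mul(197, Rational(36, 6289)) = Rational(7092, 6289) ≈ 1.1277)
Pow(D, 2) = Pow(Rational(7092, 6289), 2) = Rational(50296464, 39551521)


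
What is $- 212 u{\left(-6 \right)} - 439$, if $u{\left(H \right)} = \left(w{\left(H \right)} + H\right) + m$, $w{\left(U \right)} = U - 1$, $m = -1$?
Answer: $2529$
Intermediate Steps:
$w{\left(U \right)} = -1 + U$
$u{\left(H \right)} = -2 + 2 H$ ($u{\left(H \right)} = \left(\left(-1 + H\right) + H\right) - 1 = \left(-1 + 2 H\right) - 1 = -2 + 2 H$)
$- 212 u{\left(-6 \right)} - 439 = - 212 \left(-2 + 2 \left(-6\right)\right) - 439 = - 212 \left(-2 - 12\right) - 439 = \left(-212\right) \left(-14\right) - 439 = 2968 - 439 = 2529$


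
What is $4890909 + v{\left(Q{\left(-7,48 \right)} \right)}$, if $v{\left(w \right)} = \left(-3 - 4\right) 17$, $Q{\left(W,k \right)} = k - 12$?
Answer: $4890790$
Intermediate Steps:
$Q{\left(W,k \right)} = -12 + k$
$v{\left(w \right)} = -119$ ($v{\left(w \right)} = \left(-7\right) 17 = -119$)
$4890909 + v{\left(Q{\left(-7,48 \right)} \right)} = 4890909 - 119 = 4890790$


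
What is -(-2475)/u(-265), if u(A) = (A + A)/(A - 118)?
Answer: 189585/106 ≈ 1788.5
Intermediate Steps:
u(A) = 2*A/(-118 + A) (u(A) = (2*A)/(-118 + A) = 2*A/(-118 + A))
-(-2475)/u(-265) = -(-2475)/(2*(-265)/(-118 - 265)) = -(-2475)/(2*(-265)/(-383)) = -(-2475)/(2*(-265)*(-1/383)) = -(-2475)/530/383 = -(-2475)*383/530 = -1*(-189585/106) = 189585/106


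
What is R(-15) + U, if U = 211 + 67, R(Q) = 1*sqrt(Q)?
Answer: 278 + I*sqrt(15) ≈ 278.0 + 3.873*I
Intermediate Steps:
R(Q) = sqrt(Q)
U = 278
R(-15) + U = sqrt(-15) + 278 = I*sqrt(15) + 278 = 278 + I*sqrt(15)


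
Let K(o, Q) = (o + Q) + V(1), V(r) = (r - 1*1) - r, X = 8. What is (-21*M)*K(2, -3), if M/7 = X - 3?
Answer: 1470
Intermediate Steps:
V(r) = -1 (V(r) = (r - 1) - r = (-1 + r) - r = -1)
K(o, Q) = -1 + Q + o (K(o, Q) = (o + Q) - 1 = (Q + o) - 1 = -1 + Q + o)
M = 35 (M = 7*(8 - 3) = 7*5 = 35)
(-21*M)*K(2, -3) = (-21*35)*(-1 - 3 + 2) = -735*(-2) = 1470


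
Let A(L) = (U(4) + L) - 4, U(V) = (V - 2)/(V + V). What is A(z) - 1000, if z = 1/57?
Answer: -228851/228 ≈ -1003.7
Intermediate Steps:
U(V) = (-2 + V)/(2*V) (U(V) = (-2 + V)/((2*V)) = (-2 + V)*(1/(2*V)) = (-2 + V)/(2*V))
z = 1/57 ≈ 0.017544
A(L) = -15/4 + L (A(L) = ((½)*(-2 + 4)/4 + L) - 4 = ((½)*(¼)*2 + L) - 4 = (¼ + L) - 4 = -15/4 + L)
A(z) - 1000 = (-15/4 + 1/57) - 1000 = -851/228 - 1000 = -228851/228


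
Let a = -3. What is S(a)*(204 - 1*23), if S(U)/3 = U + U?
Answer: -3258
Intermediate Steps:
S(U) = 6*U (S(U) = 3*(U + U) = 3*(2*U) = 6*U)
S(a)*(204 - 1*23) = (6*(-3))*(204 - 1*23) = -18*(204 - 23) = -18*181 = -3258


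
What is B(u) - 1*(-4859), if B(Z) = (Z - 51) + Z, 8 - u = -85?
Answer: 4994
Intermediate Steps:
u = 93 (u = 8 - 1*(-85) = 8 + 85 = 93)
B(Z) = -51 + 2*Z (B(Z) = (-51 + Z) + Z = -51 + 2*Z)
B(u) - 1*(-4859) = (-51 + 2*93) - 1*(-4859) = (-51 + 186) + 4859 = 135 + 4859 = 4994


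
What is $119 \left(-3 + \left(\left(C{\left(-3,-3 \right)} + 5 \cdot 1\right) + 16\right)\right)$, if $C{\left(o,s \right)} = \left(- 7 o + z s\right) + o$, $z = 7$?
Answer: $1785$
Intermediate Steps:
$C{\left(o,s \right)} = - 6 o + 7 s$ ($C{\left(o,s \right)} = \left(- 7 o + 7 s\right) + o = - 6 o + 7 s$)
$119 \left(-3 + \left(\left(C{\left(-3,-3 \right)} + 5 \cdot 1\right) + 16\right)\right) = 119 \left(-3 + \left(\left(\left(\left(-6\right) \left(-3\right) + 7 \left(-3\right)\right) + 5 \cdot 1\right) + 16\right)\right) = 119 \left(-3 + \left(\left(\left(18 - 21\right) + 5\right) + 16\right)\right) = 119 \left(-3 + \left(\left(-3 + 5\right) + 16\right)\right) = 119 \left(-3 + \left(2 + 16\right)\right) = 119 \left(-3 + 18\right) = 119 \cdot 15 = 1785$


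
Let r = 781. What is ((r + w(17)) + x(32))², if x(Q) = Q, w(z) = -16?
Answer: 635209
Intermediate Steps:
((r + w(17)) + x(32))² = ((781 - 16) + 32)² = (765 + 32)² = 797² = 635209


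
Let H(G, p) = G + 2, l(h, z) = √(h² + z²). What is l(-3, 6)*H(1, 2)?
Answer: 9*√5 ≈ 20.125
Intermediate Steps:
H(G, p) = 2 + G
l(-3, 6)*H(1, 2) = √((-3)² + 6²)*(2 + 1) = √(9 + 36)*3 = √45*3 = (3*√5)*3 = 9*√5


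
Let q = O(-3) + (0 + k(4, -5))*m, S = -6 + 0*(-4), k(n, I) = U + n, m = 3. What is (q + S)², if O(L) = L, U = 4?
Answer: 225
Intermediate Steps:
k(n, I) = 4 + n
S = -6 (S = -6 + 0 = -6)
q = 21 (q = -3 + (0 + (4 + 4))*3 = -3 + (0 + 8)*3 = -3 + 8*3 = -3 + 24 = 21)
(q + S)² = (21 - 6)² = 15² = 225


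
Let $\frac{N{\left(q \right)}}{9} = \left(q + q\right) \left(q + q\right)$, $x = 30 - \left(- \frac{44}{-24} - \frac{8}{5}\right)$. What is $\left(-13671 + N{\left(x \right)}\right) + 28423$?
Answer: $\frac{1166249}{25} \approx 46650.0$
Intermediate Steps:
$x = \frac{893}{30}$ ($x = 30 - \left(\left(-44\right) \left(- \frac{1}{24}\right) - \frac{8}{5}\right) = 30 - \left(\frac{11}{6} - \frac{8}{5}\right) = 30 - \frac{7}{30} = \frac{893}{30} \approx 29.767$)
$N{\left(q \right)} = 36 q^{2}$ ($N{\left(q \right)} = 9 \left(q + q\right) \left(q + q\right) = 9 \cdot 2 q 2 q = 9 \cdot 4 q^{2} = 36 q^{2}$)
$\left(-13671 + N{\left(x \right)}\right) + 28423 = \left(-13671 + 36 \left(\frac{893}{30}\right)^{2}\right) + 28423 = \left(-13671 + 36 \cdot \frac{797449}{900}\right) + 28423 = \left(-13671 + \frac{797449}{25}\right) + 28423 = \frac{455674}{25} + 28423 = \frac{1166249}{25}$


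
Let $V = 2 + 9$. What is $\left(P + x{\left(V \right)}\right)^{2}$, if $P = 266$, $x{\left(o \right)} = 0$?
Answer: $70756$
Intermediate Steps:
$V = 11$
$\left(P + x{\left(V \right)}\right)^{2} = \left(266 + 0\right)^{2} = 266^{2} = 70756$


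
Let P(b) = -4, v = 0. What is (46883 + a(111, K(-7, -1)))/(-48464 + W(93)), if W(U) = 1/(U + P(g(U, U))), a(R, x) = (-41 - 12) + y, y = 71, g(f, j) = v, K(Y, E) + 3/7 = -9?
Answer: -4174189/4313295 ≈ -0.96775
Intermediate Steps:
K(Y, E) = -66/7 (K(Y, E) = -3/7 - 9 = -66/7)
g(f, j) = 0
a(R, x) = 18 (a(R, x) = (-41 - 12) + 71 = -53 + 71 = 18)
W(U) = 1/(-4 + U) (W(U) = 1/(U - 4) = 1/(-4 + U))
(46883 + a(111, K(-7, -1)))/(-48464 + W(93)) = (46883 + 18)/(-48464 + 1/(-4 + 93)) = 46901/(-48464 + 1/89) = 46901/(-4313295/89) = 46901*(-89/4313295) = -4174189/4313295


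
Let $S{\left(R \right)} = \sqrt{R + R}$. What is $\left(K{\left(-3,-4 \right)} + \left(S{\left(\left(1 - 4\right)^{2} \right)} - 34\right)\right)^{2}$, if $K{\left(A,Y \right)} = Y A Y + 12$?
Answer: $4918 - 420 \sqrt{2} \approx 4324.0$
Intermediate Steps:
$K{\left(A,Y \right)} = 12 + A Y^{2}$ ($K{\left(A,Y \right)} = A Y Y + 12 = A Y^{2} + 12 = 12 + A Y^{2}$)
$S{\left(R \right)} = \sqrt{2} \sqrt{R}$ ($S{\left(R \right)} = \sqrt{2 R} = \sqrt{2} \sqrt{R}$)
$\left(K{\left(-3,-4 \right)} + \left(S{\left(\left(1 - 4\right)^{2} \right)} - 34\right)\right)^{2} = \left(\left(12 - 3 \left(-4\right)^{2}\right) + \left(\sqrt{2} \sqrt{\left(1 - 4\right)^{2}} - 34\right)\right)^{2} = \left(\left(12 - 48\right) - \left(34 - \sqrt{2} \sqrt{\left(-3\right)^{2}}\right)\right)^{2} = \left(\left(12 - 48\right) - \left(34 - \sqrt{2} \sqrt{9}\right)\right)^{2} = \left(-36 - \left(34 - \sqrt{2} \cdot 3\right)\right)^{2} = \left(-36 - \left(34 - 3 \sqrt{2}\right)\right)^{2} = \left(-70 + 3 \sqrt{2}\right)^{2}$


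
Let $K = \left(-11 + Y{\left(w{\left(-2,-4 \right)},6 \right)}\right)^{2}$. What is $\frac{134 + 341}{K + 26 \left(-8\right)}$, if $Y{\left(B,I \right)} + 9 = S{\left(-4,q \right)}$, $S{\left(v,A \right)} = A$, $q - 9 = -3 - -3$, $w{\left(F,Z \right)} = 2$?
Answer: $- \frac{475}{87} \approx -5.4598$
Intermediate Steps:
$q = 9$ ($q = 9 - 0 = 9 + \left(-3 + 3\right) = 9 + 0 = 9$)
$Y{\left(B,I \right)} = 0$ ($Y{\left(B,I \right)} = -9 + 9 = 0$)
$K = 121$ ($K = \left(-11 + 0\right)^{2} = \left(-11\right)^{2} = 121$)
$\frac{134 + 341}{K + 26 \left(-8\right)} = \frac{134 + 341}{121 + 26 \left(-8\right)} = \frac{475}{121 - 208} = \frac{475}{-87} = 475 \left(- \frac{1}{87}\right) = - \frac{475}{87}$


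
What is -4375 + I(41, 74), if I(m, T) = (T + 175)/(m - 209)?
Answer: -245083/56 ≈ -4376.5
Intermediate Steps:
I(m, T) = (175 + T)/(-209 + m)
-4375 + I(41, 74) = -4375 + (175 + 74)/(-209 + 41) = -4375 + 249/(-168) = -4375 - 1/168*249 = -4375 - 83/56 = -245083/56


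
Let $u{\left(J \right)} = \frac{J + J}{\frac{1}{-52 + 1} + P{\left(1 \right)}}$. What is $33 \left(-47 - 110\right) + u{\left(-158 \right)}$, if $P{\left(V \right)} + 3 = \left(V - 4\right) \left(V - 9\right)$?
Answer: $- \frac{2779893}{535} \approx -5196.1$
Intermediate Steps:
$P{\left(V \right)} = -3 + \left(-9 + V\right) \left(-4 + V\right)$ ($P{\left(V \right)} = -3 + \left(V - 4\right) \left(V - 9\right) = -3 + \left(-4 + V\right) \left(-9 + V\right) = -3 + \left(-9 + V\right) \left(-4 + V\right)$)
$u{\left(J \right)} = \frac{51 J}{535}$ ($u{\left(J \right)} = \frac{J + J}{\frac{1}{-52 + 1} + \left(33 + 1^{2} - 13\right)} = \frac{2 J}{\frac{1}{-51} + \left(33 + 1 - 13\right)} = \frac{2 J}{- \frac{1}{51} + 21} = \frac{2 J}{\frac{1070}{51}} = 2 J \frac{51}{1070} = \frac{51 J}{535}$)
$33 \left(-47 - 110\right) + u{\left(-158 \right)} = 33 \left(-47 - 110\right) + \frac{51}{535} \left(-158\right) = 33 \left(-157\right) - \frac{8058}{535} = -5181 - \frac{8058}{535} = - \frac{2779893}{535}$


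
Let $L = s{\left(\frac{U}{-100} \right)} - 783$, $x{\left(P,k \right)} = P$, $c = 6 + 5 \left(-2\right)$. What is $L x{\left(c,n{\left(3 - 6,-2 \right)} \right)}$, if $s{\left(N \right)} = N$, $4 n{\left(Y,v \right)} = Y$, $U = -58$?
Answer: $\frac{78242}{25} \approx 3129.7$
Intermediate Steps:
$c = -4$ ($c = 6 - 10 = -4$)
$n{\left(Y,v \right)} = \frac{Y}{4}$
$L = - \frac{39121}{50}$ ($L = - \frac{58}{-100} - 783 = \left(-58\right) \left(- \frac{1}{100}\right) - 783 = \frac{29}{50} - 783 = - \frac{39121}{50} \approx -782.42$)
$L x{\left(c,n{\left(3 - 6,-2 \right)} \right)} = \left(- \frac{39121}{50}\right) \left(-4\right) = \frac{78242}{25}$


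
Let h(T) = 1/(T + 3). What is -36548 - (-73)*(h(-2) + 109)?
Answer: -28518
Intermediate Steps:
h(T) = 1/(3 + T)
-36548 - (-73)*(h(-2) + 109) = -36548 - (-73)*(1/(3 - 2) + 109) = -36548 - (-73)*(1/1 + 109) = -36548 - (-73)*(1 + 109) = -36548 - (-73)*110 = -36548 - 1*(-8030) = -36548 + 8030 = -28518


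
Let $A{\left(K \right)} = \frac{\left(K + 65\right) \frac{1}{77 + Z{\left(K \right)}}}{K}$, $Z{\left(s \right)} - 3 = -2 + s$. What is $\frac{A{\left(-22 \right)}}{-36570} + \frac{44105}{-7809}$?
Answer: $- \frac{662372306471}{117276186720} \approx -5.648$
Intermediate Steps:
$Z{\left(s \right)} = 1 + s$ ($Z{\left(s \right)} = 3 + \left(-2 + s\right) = 1 + s$)
$A{\left(K \right)} = \frac{65 + K}{K \left(78 + K\right)}$ ($A{\left(K \right)} = \frac{\left(K + 65\right) \frac{1}{77 + \left(1 + K\right)}}{K} = \frac{\left(65 + K\right) \frac{1}{78 + K}}{K} = \frac{\frac{1}{78 + K} \left(65 + K\right)}{K} = \frac{65 + K}{K \left(78 + K\right)}$)
$\frac{A{\left(-22 \right)}}{-36570} + \frac{44105}{-7809} = \frac{\frac{1}{-22} \frac{1}{78 - 22} \left(65 - 22\right)}{-36570} + \frac{44105}{-7809} = \left(- \frac{1}{22}\right) \frac{1}{56} \cdot 43 \left(- \frac{1}{36570}\right) + 44105 \left(- \frac{1}{7809}\right) = \left(- \frac{1}{22}\right) \frac{1}{56} \cdot 43 \left(- \frac{1}{36570}\right) - \frac{44105}{7809} = \left(- \frac{43}{1232}\right) \left(- \frac{1}{36570}\right) - \frac{44105}{7809} = \frac{43}{45054240} - \frac{44105}{7809} = - \frac{662372306471}{117276186720}$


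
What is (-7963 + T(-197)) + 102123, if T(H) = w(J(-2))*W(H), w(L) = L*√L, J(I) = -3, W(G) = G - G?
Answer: 94160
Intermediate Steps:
W(G) = 0
w(L) = L^(3/2)
T(H) = 0 (T(H) = (-3)^(3/2)*0 = -3*I*√3*0 = 0)
(-7963 + T(-197)) + 102123 = (-7963 + 0) + 102123 = -7963 + 102123 = 94160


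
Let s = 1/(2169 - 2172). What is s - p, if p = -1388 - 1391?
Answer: 8336/3 ≈ 2778.7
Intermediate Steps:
p = -2779
s = -⅓ (s = 1/(-3) = -⅓ ≈ -0.33333)
s - p = -⅓ - 1*(-2779) = -⅓ + 2779 = 8336/3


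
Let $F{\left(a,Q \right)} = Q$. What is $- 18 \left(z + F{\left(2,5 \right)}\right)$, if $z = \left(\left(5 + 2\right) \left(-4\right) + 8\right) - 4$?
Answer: $342$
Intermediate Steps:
$z = -24$ ($z = \left(7 \left(-4\right) + 8\right) - 4 = \left(-28 + 8\right) - 4 = -20 - 4 = -24$)
$- 18 \left(z + F{\left(2,5 \right)}\right) = - 18 \left(-24 + 5\right) = \left(-18\right) \left(-19\right) = 342$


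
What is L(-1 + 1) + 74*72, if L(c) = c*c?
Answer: 5328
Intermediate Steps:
L(c) = c**2
L(-1 + 1) + 74*72 = (-1 + 1)**2 + 74*72 = 0**2 + 5328 = 0 + 5328 = 5328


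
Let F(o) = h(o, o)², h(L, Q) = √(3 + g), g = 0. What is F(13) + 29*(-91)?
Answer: -2636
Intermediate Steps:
h(L, Q) = √3 (h(L, Q) = √(3 + 0) = √3)
F(o) = 3 (F(o) = (√3)² = 3)
F(13) + 29*(-91) = 3 + 29*(-91) = 3 - 2639 = -2636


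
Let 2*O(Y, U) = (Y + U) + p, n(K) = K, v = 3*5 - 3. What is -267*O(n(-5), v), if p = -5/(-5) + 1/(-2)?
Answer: -4005/4 ≈ -1001.3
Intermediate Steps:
v = 12 (v = 15 - 3 = 12)
p = ½ (p = -5*(-⅕) + 1*(-½) = 1 - ½ = ½ ≈ 0.50000)
O(Y, U) = ¼ + U/2 + Y/2 (O(Y, U) = ((Y + U) + ½)/2 = ((U + Y) + ½)/2 = (½ + U + Y)/2 = ¼ + U/2 + Y/2)
-267*O(n(-5), v) = -267*(¼ + (½)*12 + (½)*(-5)) = -267*(¼ + 6 - 5/2) = -267*15/4 = -4005/4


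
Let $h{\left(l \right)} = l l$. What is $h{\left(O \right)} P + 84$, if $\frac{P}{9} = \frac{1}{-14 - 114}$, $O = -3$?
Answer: $\frac{10671}{128} \approx 83.367$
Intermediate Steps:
$P = - \frac{9}{128}$ ($P = \frac{9}{-14 - 114} = \frac{9}{-128} = 9 \left(- \frac{1}{128}\right) = - \frac{9}{128} \approx -0.070313$)
$h{\left(l \right)} = l^{2}$
$h{\left(O \right)} P + 84 = \left(-3\right)^{2} \left(- \frac{9}{128}\right) + 84 = 9 \left(- \frac{9}{128}\right) + 84 = - \frac{81}{128} + 84 = \frac{10671}{128}$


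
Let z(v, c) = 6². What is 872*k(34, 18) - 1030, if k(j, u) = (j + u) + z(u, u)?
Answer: 75706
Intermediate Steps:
z(v, c) = 36
k(j, u) = 36 + j + u (k(j, u) = (j + u) + 36 = 36 + j + u)
872*k(34, 18) - 1030 = 872*(36 + 34 + 18) - 1030 = 872*88 - 1030 = 76736 - 1030 = 75706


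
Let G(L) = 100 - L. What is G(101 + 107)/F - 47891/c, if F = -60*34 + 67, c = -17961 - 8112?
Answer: 97304827/51442029 ≈ 1.8915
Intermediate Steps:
c = -26073
F = -1973 (F = -2040 + 67 = -1973)
G(101 + 107)/F - 47891/c = (100 - (101 + 107))/(-1973) - 47891/(-26073) = (100 - 1*208)*(-1/1973) - 47891*(-1/26073) = (100 - 208)*(-1/1973) + 47891/26073 = -108*(-1/1973) + 47891/26073 = 108/1973 + 47891/26073 = 97304827/51442029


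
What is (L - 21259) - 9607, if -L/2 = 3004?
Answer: -36874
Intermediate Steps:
L = -6008 (L = -2*3004 = -6008)
(L - 21259) - 9607 = (-6008 - 21259) - 9607 = -27267 - 9607 = -36874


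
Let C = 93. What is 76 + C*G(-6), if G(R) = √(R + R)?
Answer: 76 + 186*I*√3 ≈ 76.0 + 322.16*I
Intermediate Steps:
G(R) = √2*√R (G(R) = √(2*R) = √2*√R)
76 + C*G(-6) = 76 + 93*(√2*√(-6)) = 76 + 93*(√2*(I*√6)) = 76 + 93*(2*I*√3) = 76 + 186*I*√3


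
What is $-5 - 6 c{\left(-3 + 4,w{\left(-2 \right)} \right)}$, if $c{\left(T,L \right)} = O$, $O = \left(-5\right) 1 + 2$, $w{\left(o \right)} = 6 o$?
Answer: $13$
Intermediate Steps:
$O = -3$ ($O = -5 + 2 = -3$)
$c{\left(T,L \right)} = -3$
$-5 - 6 c{\left(-3 + 4,w{\left(-2 \right)} \right)} = -5 - -18 = -5 + 18 = 13$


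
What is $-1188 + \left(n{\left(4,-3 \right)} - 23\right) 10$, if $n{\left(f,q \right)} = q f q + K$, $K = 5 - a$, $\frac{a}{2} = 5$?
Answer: $-1108$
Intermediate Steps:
$a = 10$ ($a = 2 \cdot 5 = 10$)
$K = -5$ ($K = 5 - 10 = -5$)
$n{\left(f,q \right)} = -5 + f q^{2}$ ($n{\left(f,q \right)} = q f q - 5 = f q q - 5 = f q^{2} - 5 = -5 + f q^{2}$)
$-1188 + \left(n{\left(4,-3 \right)} - 23\right) 10 = -1188 + \left(\left(-5 + 4 \left(-3\right)^{2}\right) - 23\right) 10 = -1188 + \left(\left(-5 + 4 \cdot 9\right) - 23\right) 10 = -1188 + \left(\left(-5 + 36\right) - 23\right) 10 = -1188 + \left(31 - 23\right) 10 = -1188 + 8 \cdot 10 = -1188 + 80 = -1108$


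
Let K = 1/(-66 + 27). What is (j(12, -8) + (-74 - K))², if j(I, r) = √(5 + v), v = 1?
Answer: 8332351/1521 - 5770*√6/39 ≈ 5115.8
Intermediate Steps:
K = -1/39 (K = 1/(-39) = -1/39 ≈ -0.025641)
j(I, r) = √6 (j(I, r) = √(5 + 1) = √6)
(j(12, -8) + (-74 - K))² = (√6 + (-74 - 1*(-1/39)))² = (√6 + (-74 + 1/39))² = (√6 - 2885/39)² = (-2885/39 + √6)²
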